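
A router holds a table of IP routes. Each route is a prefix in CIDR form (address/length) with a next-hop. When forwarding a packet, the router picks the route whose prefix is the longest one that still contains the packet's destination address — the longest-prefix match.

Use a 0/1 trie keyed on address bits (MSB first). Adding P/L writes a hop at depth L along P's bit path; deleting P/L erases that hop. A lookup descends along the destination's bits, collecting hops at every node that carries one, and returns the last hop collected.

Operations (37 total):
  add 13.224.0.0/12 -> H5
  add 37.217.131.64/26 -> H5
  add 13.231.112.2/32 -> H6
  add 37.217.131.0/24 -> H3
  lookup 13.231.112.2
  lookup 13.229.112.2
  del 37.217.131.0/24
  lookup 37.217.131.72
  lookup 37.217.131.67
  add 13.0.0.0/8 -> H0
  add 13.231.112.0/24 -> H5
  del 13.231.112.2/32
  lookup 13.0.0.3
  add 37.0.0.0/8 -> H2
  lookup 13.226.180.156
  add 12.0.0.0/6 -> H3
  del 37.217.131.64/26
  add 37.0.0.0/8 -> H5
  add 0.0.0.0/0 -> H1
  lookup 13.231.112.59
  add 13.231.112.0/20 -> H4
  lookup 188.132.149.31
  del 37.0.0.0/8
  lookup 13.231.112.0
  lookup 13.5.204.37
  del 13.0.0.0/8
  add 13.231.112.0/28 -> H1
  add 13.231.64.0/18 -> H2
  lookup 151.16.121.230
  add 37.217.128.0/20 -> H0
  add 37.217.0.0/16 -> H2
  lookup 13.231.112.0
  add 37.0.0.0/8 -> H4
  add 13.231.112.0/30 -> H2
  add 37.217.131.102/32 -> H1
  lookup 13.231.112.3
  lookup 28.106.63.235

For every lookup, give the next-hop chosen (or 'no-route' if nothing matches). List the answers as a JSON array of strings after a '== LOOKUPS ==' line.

Process each operation:
  + 13.224.0.0/12 (H5) depth=12
  + 37.217.131.64/26 (H5) depth=26
  + 13.231.112.2/32 (H6) depth=32
  + 37.217.131.0/24 (H3) depth=24
  ? 13.231.112.2  path d0:-→d1:-→d2:-→d3:-→d4:-→d5:-→d6:-→d7:-→d8:-→d9:-→d10:-→d11:-→d12:H5→d13:-→d14:-→d15:-→d16:-→d17:-→d18:-→d19:-→d20:-→d21:-→d22:-→d23:-→d24:-→d25:-→d26:-→d27:-→d28:-→d29:-→d30:-→d31:-→d32:H6  best=H6
  ? 13.229.112.2  path d0:-→d1:-→d2:-→d3:-→d4:-→d5:-→d6:-→d7:-→d8:-→d9:-→d10:-→d11:-→d12:H5→d13:-→d14:-  best=H5
  - 37.217.131.0/24 clear@24
  ? 37.217.131.72  path d0:-→d1:-→d2:-→d3:-→d4:-→d5:-→d6:-→d7:-→d8:-→d9:-→d10:-→d11:-→d12:-→d13:-→d14:-→d15:-→d16:-→d17:-→d18:-→d19:-→d20:-→d21:-→d22:-→d23:-→d24:-→d25:-→d26:H5  best=H5
  ? 37.217.131.67  path d0:-→d1:-→d2:-→d3:-→d4:-→d5:-→d6:-→d7:-→d8:-→d9:-→d10:-→d11:-→d12:-→d13:-→d14:-→d15:-→d16:-→d17:-→d18:-→d19:-→d20:-→d21:-→d22:-→d23:-→d24:-→d25:-→d26:H5  best=H5
  + 13.0.0.0/8 (H0) depth=8
  + 13.231.112.0/24 (H5) depth=24
  - 13.231.112.2/32 clear@32
  ? 13.0.0.3  path d0:-→d1:-→d2:-→d3:-→d4:-→d5:-→d6:-→d7:-→d8:H0  best=H0
  + 37.0.0.0/8 (H2) depth=8
  ? 13.226.180.156  path d0:-→d1:-→d2:-→d3:-→d4:-→d5:-→d6:-→d7:-→d8:H0→d9:-→d10:-→d11:-→d12:H5→d13:-  best=H5
  + 12.0.0.0/6 (H3) depth=6
  - 37.217.131.64/26 clear@26
  + 37.0.0.0/8 (H5) depth=8
  + 0.0.0.0/0 (H1) depth=0
  ? 13.231.112.59  path d0:H1→d1:-→d2:-→d3:-→d4:-→d5:-→d6:H3→d7:-→d8:H0→d9:-→d10:-→d11:-→d12:H5→d13:-→d14:-→d15:-→d16:-→d17:-→d18:-→d19:-→d20:-→d21:-→d22:-→d23:-→d24:H5→d25:-→d26:-  best=H5
  + 13.231.112.0/20 (H4) depth=20
  ? 188.132.149.31  path d0:H1  best=H1
  - 37.0.0.0/8 clear@8
  ? 13.231.112.0  path d0:H1→d1:-→d2:-→d3:-→d4:-→d5:-→d6:H3→d7:-→d8:H0→d9:-→d10:-→d11:-→d12:H5→d13:-→d14:-→d15:-→d16:-→d17:-→d18:-→d19:-→d20:H4→d21:-→d22:-→d23:-→d24:H5→d25:-→d26:-→d27:-→d28:-→d29:-→d30:-  best=H5
  ? 13.5.204.37  path d0:H1→d1:-→d2:-→d3:-→d4:-→d5:-→d6:H3→d7:-→d8:H0  best=H0
  - 13.0.0.0/8 clear@8
  + 13.231.112.0/28 (H1) depth=28
  + 13.231.64.0/18 (H2) depth=18
  ? 151.16.121.230  path d0:H1  best=H1
  + 37.217.128.0/20 (H0) depth=20
  + 37.217.0.0/16 (H2) depth=16
  ? 13.231.112.0  path d0:H1→d1:-→d2:-→d3:-→d4:-→d5:-→d6:H3→d7:-→d8:-→d9:-→d10:-→d11:-→d12:H5→d13:-→d14:-→d15:-→d16:-→d17:-→d18:H2→d19:-→d20:H4→d21:-→d22:-→d23:-→d24:H5→d25:-→d26:-→d27:-→d28:H1→d29:-→d30:-  best=H1
  + 37.0.0.0/8 (H4) depth=8
  + 13.231.112.0/30 (H2) depth=30
  + 37.217.131.102/32 (H1) depth=32
  ? 13.231.112.3  path d0:H1→d1:-→d2:-→d3:-→d4:-→d5:-→d6:H3→d7:-→d8:-→d9:-→d10:-→d11:-→d12:H5→d13:-→d14:-→d15:-→d16:-→d17:-→d18:H2→d19:-→d20:H4→d21:-→d22:-→d23:-→d24:H5→d25:-→d26:-→d27:-→d28:H1→d29:-→d30:H2→d31:-  best=H2
  ? 28.106.63.235  path d0:H1→d1:-→d2:-→d3:-  best=H1

== LOOKUPS ==
["H6","H5","H5","H5","H0","H5","H5","H1","H5","H0","H1","H1","H2","H1"]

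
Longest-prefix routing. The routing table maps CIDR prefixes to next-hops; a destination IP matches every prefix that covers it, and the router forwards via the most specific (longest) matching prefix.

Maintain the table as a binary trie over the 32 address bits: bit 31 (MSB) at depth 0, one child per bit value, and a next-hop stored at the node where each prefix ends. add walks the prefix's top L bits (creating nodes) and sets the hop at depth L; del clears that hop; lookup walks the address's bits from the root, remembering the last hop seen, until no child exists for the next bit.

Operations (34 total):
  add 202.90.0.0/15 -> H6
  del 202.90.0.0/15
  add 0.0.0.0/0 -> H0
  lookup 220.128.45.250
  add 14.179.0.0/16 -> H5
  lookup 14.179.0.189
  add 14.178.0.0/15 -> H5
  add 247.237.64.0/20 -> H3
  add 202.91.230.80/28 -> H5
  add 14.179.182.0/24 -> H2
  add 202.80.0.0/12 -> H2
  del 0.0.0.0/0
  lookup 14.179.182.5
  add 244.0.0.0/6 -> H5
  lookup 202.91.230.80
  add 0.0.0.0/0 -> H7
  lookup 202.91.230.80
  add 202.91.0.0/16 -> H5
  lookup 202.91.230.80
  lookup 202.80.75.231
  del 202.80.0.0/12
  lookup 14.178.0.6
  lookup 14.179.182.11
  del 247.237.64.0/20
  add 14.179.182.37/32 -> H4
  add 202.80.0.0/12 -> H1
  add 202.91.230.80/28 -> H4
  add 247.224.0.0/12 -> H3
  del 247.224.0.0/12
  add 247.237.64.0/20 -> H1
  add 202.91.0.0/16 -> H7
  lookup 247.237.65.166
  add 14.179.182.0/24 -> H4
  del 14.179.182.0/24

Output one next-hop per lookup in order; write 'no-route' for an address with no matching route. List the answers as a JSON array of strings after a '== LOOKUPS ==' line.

Apply in order:
  + 202.90.0.0/15 (H6) depth=15
  del 202.90.0.0/15 (clear depth 15)
  + 0.0.0.0/0 (H0) depth=0
  ? 220.128.45.250  path d0:H0→d1:-→d2:-→d3:-  best=H0
  + 14.179.0.0/16 (H5) depth=16
  ? 14.179.0.189  path d0:H0→d1:-→d2:-→d3:-→d4:-→d5:-→d6:-→d7:-→d8:-→d9:-→d10:-→d11:-→d12:-→d13:-→d14:-→d15:-→d16:H5  best=H5
  + 14.178.0.0/15 (H5) depth=15
  + 247.237.64.0/20 (H3) depth=20
  + 202.91.230.80/28 (H5) depth=28
  + 14.179.182.0/24 (H2) depth=24
  + 202.80.0.0/12 (H2) depth=12
  del 0.0.0.0/0 (clear depth 0)
  ? 14.179.182.5  path d0:-→d1:-→d2:-→d3:-→d4:-→d5:-→d6:-→d7:-→d8:-→d9:-→d10:-→d11:-→d12:-→d13:-→d14:-→d15:H5→d16:H5→d17:-→d18:-→d19:-→d20:-→d21:-→d22:-→d23:-→d24:H2  best=H2
  + 244.0.0.0/6 (H5) depth=6
  ? 202.91.230.80  path d0:-→d1:-→d2:-→d3:-→d4:-→d5:-→d6:-→d7:-→d8:-→d9:-→d10:-→d11:-→d12:H2→d13:-→d14:-→d15:-→d16:-→d17:-→d18:-→d19:-→d20:-→d21:-→d22:-→d23:-→d24:-→d25:-→d26:-→d27:-→d28:H5  best=H5
  + 0.0.0.0/0 (H7) depth=0
  ? 202.91.230.80  path d0:H7→d1:-→d2:-→d3:-→d4:-→d5:-→d6:-→d7:-→d8:-→d9:-→d10:-→d11:-→d12:H2→d13:-→d14:-→d15:-→d16:-→d17:-→d18:-→d19:-→d20:-→d21:-→d22:-→d23:-→d24:-→d25:-→d26:-→d27:-→d28:H5  best=H5
  + 202.91.0.0/16 (H5) depth=16
  ? 202.91.230.80  path d0:H7→d1:-→d2:-→d3:-→d4:-→d5:-→d6:-→d7:-→d8:-→d9:-→d10:-→d11:-→d12:H2→d13:-→d14:-→d15:-→d16:H5→d17:-→d18:-→d19:-→d20:-→d21:-→d22:-→d23:-→d24:-→d25:-→d26:-→d27:-→d28:H5  best=H5
  ? 202.80.75.231  path d0:H7→d1:-→d2:-→d3:-→d4:-→d5:-→d6:-→d7:-→d8:-→d9:-→d10:-→d11:-→d12:H2  best=H2
  del 202.80.0.0/12 (clear depth 12)
  ? 14.178.0.6  path d0:H7→d1:-→d2:-→d3:-→d4:-→d5:-→d6:-→d7:-→d8:-→d9:-→d10:-→d11:-→d12:-→d13:-→d14:-→d15:H5  best=H5
  ? 14.179.182.11  path d0:H7→d1:-→d2:-→d3:-→d4:-→d5:-→d6:-→d7:-→d8:-→d9:-→d10:-→d11:-→d12:-→d13:-→d14:-→d15:H5→d16:H5→d17:-→d18:-→d19:-→d20:-→d21:-→d22:-→d23:-→d24:H2  best=H2
  del 247.237.64.0/20 (clear depth 20)
  + 14.179.182.37/32 (H4) depth=32
  + 202.80.0.0/12 (H1) depth=12
  + 202.91.230.80/28 (H4) depth=28
  + 247.224.0.0/12 (H3) depth=12
  del 247.224.0.0/12 (clear depth 12)
  + 247.237.64.0/20 (H1) depth=20
  + 202.91.0.0/16 (H7) depth=16
  ? 247.237.65.166  path d0:H7→d1:-→d2:-→d3:-→d4:-→d5:-→d6:H5→d7:-→d8:-→d9:-→d10:-→d11:-→d12:-→d13:-→d14:-→d15:-→d16:-→d17:-→d18:-→d19:-→d20:H1  best=H1
  + 14.179.182.0/24 (H4) depth=24
  del 14.179.182.0/24 (clear depth 24)

== LOOKUPS ==
["H0","H5","H2","H5","H5","H5","H2","H5","H2","H1"]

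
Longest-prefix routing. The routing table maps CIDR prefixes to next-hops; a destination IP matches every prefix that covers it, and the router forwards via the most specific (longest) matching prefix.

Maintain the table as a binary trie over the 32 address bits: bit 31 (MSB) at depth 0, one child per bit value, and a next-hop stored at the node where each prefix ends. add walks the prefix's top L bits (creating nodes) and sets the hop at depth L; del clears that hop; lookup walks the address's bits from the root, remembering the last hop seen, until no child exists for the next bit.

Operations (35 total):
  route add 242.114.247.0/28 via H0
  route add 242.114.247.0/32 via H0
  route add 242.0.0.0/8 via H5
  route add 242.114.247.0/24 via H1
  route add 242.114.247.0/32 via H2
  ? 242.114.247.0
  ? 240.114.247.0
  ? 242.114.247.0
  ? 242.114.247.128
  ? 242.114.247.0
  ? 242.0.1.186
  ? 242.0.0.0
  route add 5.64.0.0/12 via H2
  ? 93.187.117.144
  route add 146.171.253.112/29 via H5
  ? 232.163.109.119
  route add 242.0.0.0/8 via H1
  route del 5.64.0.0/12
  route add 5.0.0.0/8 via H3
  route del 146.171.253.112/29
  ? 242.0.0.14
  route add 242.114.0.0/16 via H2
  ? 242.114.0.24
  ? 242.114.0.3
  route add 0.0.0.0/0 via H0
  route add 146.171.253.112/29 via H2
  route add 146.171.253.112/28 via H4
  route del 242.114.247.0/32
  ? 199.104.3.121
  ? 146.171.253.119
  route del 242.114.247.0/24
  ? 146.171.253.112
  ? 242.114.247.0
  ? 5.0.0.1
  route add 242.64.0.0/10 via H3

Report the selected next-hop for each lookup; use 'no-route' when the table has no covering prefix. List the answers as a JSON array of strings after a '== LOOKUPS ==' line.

Trace:
  + 242.114.247.0/28 (H0) depth=28
  + 242.114.247.0/32 (H0) depth=32
  + 242.0.0.0/8 (H5) depth=8
  + 242.114.247.0/24 (H1) depth=24
  + 242.114.247.0/32 (H2) depth=32
  lookup 242.114.247.0: bits 11110010011100101111011100000000 walk d0:-→d1:-→d2:-→d3:-→d4:-→d5:-→d6:-→d7:-→d8:H5→d9:-→d10:-→d11:-→d12:-→d13:-→d14:-→d15:-→d16:-→d17:-→d18:-→d19:-→d20:-→d21:-→d22:-→d23:-→d24:H1→d25:-→d26:-→d27:-→d28:H0→d29:-→d30:-→d31:-→d32:H2 -> H2
  lookup 240.114.247.0: bits 111100 walk d0:-→d1:-→d2:-→d3:-→d4:-→d5:-→d6:- -> no-route
  lookup 242.114.247.0: bits 11110010011100101111011100000000 walk d0:-→d1:-→d2:-→d3:-→d4:-→d5:-→d6:-→d7:-→d8:H5→d9:-→d10:-→d11:-→d12:-→d13:-→d14:-→d15:-→d16:-→d17:-→d18:-→d19:-→d20:-→d21:-→d22:-→d23:-→d24:H1→d25:-→d26:-→d27:-→d28:H0→d29:-→d30:-→d31:-→d32:H2 -> H2
  lookup 242.114.247.128: bits 111100100111001011110111 walk d0:-→d1:-→d2:-→d3:-→d4:-→d5:-→d6:-→d7:-→d8:H5→d9:-→d10:-→d11:-→d12:-→d13:-→d14:-→d15:-→d16:-→d17:-→d18:-→d19:-→d20:-→d21:-→d22:-→d23:-→d24:H1 -> H1
  lookup 242.114.247.0: bits 11110010011100101111011100000000 walk d0:-→d1:-→d2:-→d3:-→d4:-→d5:-→d6:-→d7:-→d8:H5→d9:-→d10:-→d11:-→d12:-→d13:-→d14:-→d15:-→d16:-→d17:-→d18:-→d19:-→d20:-→d21:-→d22:-→d23:-→d24:H1→d25:-→d26:-→d27:-→d28:H0→d29:-→d30:-→d31:-→d32:H2 -> H2
  lookup 242.0.1.186: bits 111100100 walk d0:-→d1:-→d2:-→d3:-→d4:-→d5:-→d6:-→d7:-→d8:H5→d9:- -> H5
  lookup 242.0.0.0: bits 111100100 walk d0:-→d1:-→d2:-→d3:-→d4:-→d5:-→d6:-→d7:-→d8:H5→d9:- -> H5
  + 5.64.0.0/12 (H2) depth=12
  lookup 93.187.117.144: bits 0 walk d0:-→d1:- -> no-route
  + 146.171.253.112/29 (H5) depth=29
  lookup 232.163.109.119: bits 111 walk d0:-→d1:-→d2:-→d3:- -> no-route
  + 242.0.0.0/8 (H1) depth=8
  del 5.64.0.0/12 (clear depth 12)
  + 5.0.0.0/8 (H3) depth=8
  del 146.171.253.112/29 (clear depth 29)
  lookup 242.0.0.14: bits 111100100 walk d0:-→d1:-→d2:-→d3:-→d4:-→d5:-→d6:-→d7:-→d8:H1→d9:- -> H1
  + 242.114.0.0/16 (H2) depth=16
  lookup 242.114.0.24: bits 1111001001110010 walk d0:-→d1:-→d2:-→d3:-→d4:-→d5:-→d6:-→d7:-→d8:H1→d9:-→d10:-→d11:-→d12:-→d13:-→d14:-→d15:-→d16:H2 -> H2
  lookup 242.114.0.3: bits 1111001001110010 walk d0:-→d1:-→d2:-→d3:-→d4:-→d5:-→d6:-→d7:-→d8:H1→d9:-→d10:-→d11:-→d12:-→d13:-→d14:-→d15:-→d16:H2 -> H2
  + 0.0.0.0/0 (H0) depth=0
  + 146.171.253.112/29 (H2) depth=29
  + 146.171.253.112/28 (H4) depth=28
  del 242.114.247.0/32 (clear depth 32)
  lookup 199.104.3.121: bits 11 walk d0:H0→d1:-→d2:- -> H0
  lookup 146.171.253.119: bits 10010010101010111111110101110 walk d0:H0→d1:-→d2:-→d3:-→d4:-→d5:-→d6:-→d7:-→d8:-→d9:-→d10:-→d11:-→d12:-→d13:-→d14:-→d15:-→d16:-→d17:-→d18:-→d19:-→d20:-→d21:-→d22:-→d23:-→d24:-→d25:-→d26:-→d27:-→d28:H4→d29:H2 -> H2
  del 242.114.247.0/24 (clear depth 24)
  lookup 146.171.253.112: bits 10010010101010111111110101110 walk d0:H0→d1:-→d2:-→d3:-→d4:-→d5:-→d6:-→d7:-→d8:-→d9:-→d10:-→d11:-→d12:-→d13:-→d14:-→d15:-→d16:-→d17:-→d18:-→d19:-→d20:-→d21:-→d22:-→d23:-→d24:-→d25:-→d26:-→d27:-→d28:H4→d29:H2 -> H2
  lookup 242.114.247.0: bits 11110010011100101111011100000000 walk d0:H0→d1:-→d2:-→d3:-→d4:-→d5:-→d6:-→d7:-→d8:H1→d9:-→d10:-→d11:-→d12:-→d13:-→d14:-→d15:-→d16:H2→d17:-→d18:-→d19:-→d20:-→d21:-→d22:-→d23:-→d24:-→d25:-→d26:-→d27:-→d28:H0→d29:-→d30:-→d31:-→d32:- -> H0
  lookup 5.0.0.1: bits 000001010 walk d0:H0→d1:-→d2:-→d3:-→d4:-→d5:-→d6:-→d7:-→d8:H3→d9:- -> H3
  + 242.64.0.0/10 (H3) depth=10

== LOOKUPS ==
["H2","no-route","H2","H1","H2","H5","H5","no-route","no-route","H1","H2","H2","H0","H2","H2","H0","H3"]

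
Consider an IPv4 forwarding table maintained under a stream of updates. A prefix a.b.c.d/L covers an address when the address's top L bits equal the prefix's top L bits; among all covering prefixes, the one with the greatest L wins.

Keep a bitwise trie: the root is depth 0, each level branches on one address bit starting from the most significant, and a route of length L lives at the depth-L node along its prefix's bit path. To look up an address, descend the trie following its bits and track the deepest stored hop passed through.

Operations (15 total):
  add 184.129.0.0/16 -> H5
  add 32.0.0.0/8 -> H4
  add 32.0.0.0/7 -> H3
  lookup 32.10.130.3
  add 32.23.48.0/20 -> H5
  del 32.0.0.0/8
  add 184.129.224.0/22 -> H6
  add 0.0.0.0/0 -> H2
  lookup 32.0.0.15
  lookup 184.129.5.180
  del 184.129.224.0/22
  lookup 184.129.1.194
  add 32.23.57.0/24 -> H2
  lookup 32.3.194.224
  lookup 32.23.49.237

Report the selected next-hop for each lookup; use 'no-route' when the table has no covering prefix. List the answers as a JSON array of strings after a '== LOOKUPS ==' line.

Trace:
  add 184.129.0.0/16 -> H5 at depth 16
  add 32.0.0.0/8 -> H4 at depth 8
  add 32.0.0.0/7 -> H3 at depth 7
  Q 32.10.130.3: descend 00100000 ; hops seen [H3,H4] ; pick H4
  add 32.23.48.0/20 -> H5 at depth 20
  del 32.0.0.0/8 (clear depth 8)
  add 184.129.224.0/22 -> H6 at depth 22
  add 0.0.0.0/0 -> H2 at depth 0
  Q 32.0.0.15: descend 00100000000 ; hops seen [H2,H3] ; pick H3
  Q 184.129.5.180: descend 1011100010000001 ; hops seen [H2,H5] ; pick H5
  del 184.129.224.0/22 (clear depth 22)
  Q 184.129.1.194: descend 1011100010000001 ; hops seen [H2,H5] ; pick H5
  add 32.23.57.0/24 -> H2 at depth 24
  Q 32.3.194.224: descend 00100000000 ; hops seen [H2,H3] ; pick H3
  Q 32.23.49.237: descend 00100000000101110011 ; hops seen [H2,H3,H5] ; pick H5

== LOOKUPS ==
["H4","H3","H5","H5","H3","H5"]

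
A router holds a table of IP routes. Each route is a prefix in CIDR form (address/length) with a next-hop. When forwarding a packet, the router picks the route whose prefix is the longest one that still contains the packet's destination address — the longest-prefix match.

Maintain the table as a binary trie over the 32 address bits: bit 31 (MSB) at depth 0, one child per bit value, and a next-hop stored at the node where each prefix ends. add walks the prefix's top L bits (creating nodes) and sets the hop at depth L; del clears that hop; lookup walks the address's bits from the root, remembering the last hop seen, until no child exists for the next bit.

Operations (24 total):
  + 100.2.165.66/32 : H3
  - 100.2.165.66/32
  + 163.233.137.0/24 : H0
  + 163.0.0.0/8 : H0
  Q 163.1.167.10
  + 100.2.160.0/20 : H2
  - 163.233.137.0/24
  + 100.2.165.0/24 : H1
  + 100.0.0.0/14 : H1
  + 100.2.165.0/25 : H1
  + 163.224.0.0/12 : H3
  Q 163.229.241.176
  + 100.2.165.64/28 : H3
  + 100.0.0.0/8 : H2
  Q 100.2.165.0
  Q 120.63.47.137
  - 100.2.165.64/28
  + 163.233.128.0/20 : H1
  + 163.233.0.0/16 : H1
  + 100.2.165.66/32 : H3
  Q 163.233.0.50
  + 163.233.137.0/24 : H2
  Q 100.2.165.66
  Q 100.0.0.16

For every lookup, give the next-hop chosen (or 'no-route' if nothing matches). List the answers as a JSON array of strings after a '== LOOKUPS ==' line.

Apply in order:
  + 100.2.165.66/32 (H3) depth=32
  del 100.2.165.66/32 (clear depth 32)
  + 163.233.137.0/24 (H0) depth=24
  + 163.0.0.0/8 (H0) depth=8
  Q 163.1.167.10: descend 10100011 ; hops seen [H0] ; pick H0
  + 100.2.160.0/20 (H2) depth=20
  del 163.233.137.0/24 (clear depth 24)
  + 100.2.165.0/24 (H1) depth=24
  + 100.0.0.0/14 (H1) depth=14
  + 100.2.165.0/25 (H1) depth=25
  + 163.224.0.0/12 (H3) depth=12
  Q 163.229.241.176: descend 101000111110 ; hops seen [H0,H3] ; pick H3
  + 100.2.165.64/28 (H3) depth=28
  + 100.0.0.0/8 (H2) depth=8
  Q 100.2.165.0: descend 0110010000000010101001010 ; hops seen [H2,H1,H2,H1,H1] ; pick H1
  Q 120.63.47.137: descend 011 ; hops seen [∅] ; pick no-route
  del 100.2.165.64/28 (clear depth 28)
  + 163.233.128.0/20 (H1) depth=20
  + 163.233.0.0/16 (H1) depth=16
  + 100.2.165.66/32 (H3) depth=32
  Q 163.233.0.50: descend 1010001111101001 ; hops seen [H0,H3,H1] ; pick H1
  + 163.233.137.0/24 (H2) depth=24
  Q 100.2.165.66: descend 01100100000000101010010101000010 ; hops seen [H2,H1,H2,H1,H1,H3] ; pick H3
  Q 100.0.0.16: descend 01100100000000 ; hops seen [H2,H1] ; pick H1

== LOOKUPS ==
["H0","H3","H1","no-route","H1","H3","H1"]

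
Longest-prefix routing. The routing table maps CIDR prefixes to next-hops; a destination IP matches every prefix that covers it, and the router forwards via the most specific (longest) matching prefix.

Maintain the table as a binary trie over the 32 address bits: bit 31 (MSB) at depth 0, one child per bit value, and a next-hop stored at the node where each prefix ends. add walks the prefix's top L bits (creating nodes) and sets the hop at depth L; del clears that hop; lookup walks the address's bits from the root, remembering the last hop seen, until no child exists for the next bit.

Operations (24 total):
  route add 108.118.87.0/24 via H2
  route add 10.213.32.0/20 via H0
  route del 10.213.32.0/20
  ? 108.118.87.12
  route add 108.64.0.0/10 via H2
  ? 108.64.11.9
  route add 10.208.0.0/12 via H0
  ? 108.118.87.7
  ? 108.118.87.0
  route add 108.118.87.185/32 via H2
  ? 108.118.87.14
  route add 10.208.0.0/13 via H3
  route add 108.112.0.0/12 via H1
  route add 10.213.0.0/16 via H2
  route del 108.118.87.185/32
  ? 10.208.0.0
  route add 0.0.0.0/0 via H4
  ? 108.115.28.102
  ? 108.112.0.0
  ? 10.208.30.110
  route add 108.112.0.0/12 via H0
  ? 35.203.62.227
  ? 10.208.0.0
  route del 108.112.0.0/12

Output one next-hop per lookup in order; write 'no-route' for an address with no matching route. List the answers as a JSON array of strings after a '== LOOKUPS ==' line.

Trace:
  + 108.118.87.0/24 (H2) depth=24
  + 10.213.32.0/20 (H0) depth=20
  - 10.213.32.0/20 clear@20
  ? 108.118.87.12  path d0:-→d1:-→d2:-→d3:-→d4:-→d5:-→d6:-→d7:-→d8:-→d9:-→d10:-→d11:-→d12:-→d13:-→d14:-→d15:-→d16:-→d17:-→d18:-→d19:-→d20:-→d21:-→d22:-→d23:-→d24:H2  best=H2
  + 108.64.0.0/10 (H2) depth=10
  ? 108.64.11.9  path d0:-→d1:-→d2:-→d3:-→d4:-→d5:-→d6:-→d7:-→d8:-→d9:-→d10:H2  best=H2
  + 10.208.0.0/12 (H0) depth=12
  ? 108.118.87.7  path d0:-→d1:-→d2:-→d3:-→d4:-→d5:-→d6:-→d7:-→d8:-→d9:-→d10:H2→d11:-→d12:-→d13:-→d14:-→d15:-→d16:-→d17:-→d18:-→d19:-→d20:-→d21:-→d22:-→d23:-→d24:H2  best=H2
  ? 108.118.87.0  path d0:-→d1:-→d2:-→d3:-→d4:-→d5:-→d6:-→d7:-→d8:-→d9:-→d10:H2→d11:-→d12:-→d13:-→d14:-→d15:-→d16:-→d17:-→d18:-→d19:-→d20:-→d21:-→d22:-→d23:-→d24:H2  best=H2
  + 108.118.87.185/32 (H2) depth=32
  ? 108.118.87.14  path d0:-→d1:-→d2:-→d3:-→d4:-→d5:-→d6:-→d7:-→d8:-→d9:-→d10:H2→d11:-→d12:-→d13:-→d14:-→d15:-→d16:-→d17:-→d18:-→d19:-→d20:-→d21:-→d22:-→d23:-→d24:H2  best=H2
  + 10.208.0.0/13 (H3) depth=13
  + 108.112.0.0/12 (H1) depth=12
  + 10.213.0.0/16 (H2) depth=16
  - 108.118.87.185/32 clear@32
  ? 10.208.0.0  path d0:-→d1:-→d2:-→d3:-→d4:-→d5:-→d6:-→d7:-→d8:-→d9:-→d10:-→d11:-→d12:H0→d13:H3  best=H3
  + 0.0.0.0/0 (H4) depth=0
  ? 108.115.28.102  path d0:H4→d1:-→d2:-→d3:-→d4:-→d5:-→d6:-→d7:-→d8:-→d9:-→d10:H2→d11:-→d12:H1→d13:-  best=H1
  ? 108.112.0.0  path d0:H4→d1:-→d2:-→d3:-→d4:-→d5:-→d6:-→d7:-→d8:-→d9:-→d10:H2→d11:-→d12:H1→d13:-  best=H1
  ? 10.208.30.110  path d0:H4→d1:-→d2:-→d3:-→d4:-→d5:-→d6:-→d7:-→d8:-→d9:-→d10:-→d11:-→d12:H0→d13:H3  best=H3
  + 108.112.0.0/12 (H0) depth=12
  ? 35.203.62.227  path d0:H4→d1:-→d2:-  best=H4
  ? 10.208.0.0  path d0:H4→d1:-→d2:-→d3:-→d4:-→d5:-→d6:-→d7:-→d8:-→d9:-→d10:-→d11:-→d12:H0→d13:H3  best=H3
  - 108.112.0.0/12 clear@12

== LOOKUPS ==
["H2","H2","H2","H2","H2","H3","H1","H1","H3","H4","H3"]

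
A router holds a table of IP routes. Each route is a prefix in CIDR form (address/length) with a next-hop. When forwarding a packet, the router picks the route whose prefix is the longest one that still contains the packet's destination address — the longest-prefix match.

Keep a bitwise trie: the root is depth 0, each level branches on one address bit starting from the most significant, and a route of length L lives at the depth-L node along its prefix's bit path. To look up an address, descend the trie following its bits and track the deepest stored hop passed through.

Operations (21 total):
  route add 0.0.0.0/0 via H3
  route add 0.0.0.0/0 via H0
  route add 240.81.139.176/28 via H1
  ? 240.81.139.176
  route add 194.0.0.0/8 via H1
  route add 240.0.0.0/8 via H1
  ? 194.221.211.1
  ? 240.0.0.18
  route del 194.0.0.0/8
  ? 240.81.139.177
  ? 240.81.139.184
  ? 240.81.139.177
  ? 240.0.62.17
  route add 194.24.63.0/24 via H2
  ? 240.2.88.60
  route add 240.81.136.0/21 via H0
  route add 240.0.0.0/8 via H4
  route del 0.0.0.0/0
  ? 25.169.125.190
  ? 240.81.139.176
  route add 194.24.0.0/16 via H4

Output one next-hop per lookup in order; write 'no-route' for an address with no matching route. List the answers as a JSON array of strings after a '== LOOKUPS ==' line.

Trace:
  + 0.0.0.0/0 (H3) depth=0
  + 0.0.0.0/0 (H0) depth=0
  + 240.81.139.176/28 (H1) depth=28
  ? 240.81.139.176  path d0:H0→d1:-→d2:-→d3:-→d4:-→d5:-→d6:-→d7:-→d8:-→d9:-→d10:-→d11:-→d12:-→d13:-→d14:-→d15:-→d16:-→d17:-→d18:-→d19:-→d20:-→d21:-→d22:-→d23:-→d24:-→d25:-→d26:-→d27:-→d28:H1  best=H1
  + 194.0.0.0/8 (H1) depth=8
  + 240.0.0.0/8 (H1) depth=8
  ? 194.221.211.1  path d0:H0→d1:-→d2:-→d3:-→d4:-→d5:-→d6:-→d7:-→d8:H1  best=H1
  ? 240.0.0.18  path d0:H0→d1:-→d2:-→d3:-→d4:-→d5:-→d6:-→d7:-→d8:H1→d9:-  best=H1
  del 194.0.0.0/8 (clear depth 8)
  ? 240.81.139.177  path d0:H0→d1:-→d2:-→d3:-→d4:-→d5:-→d6:-→d7:-→d8:H1→d9:-→d10:-→d11:-→d12:-→d13:-→d14:-→d15:-→d16:-→d17:-→d18:-→d19:-→d20:-→d21:-→d22:-→d23:-→d24:-→d25:-→d26:-→d27:-→d28:H1  best=H1
  ? 240.81.139.184  path d0:H0→d1:-→d2:-→d3:-→d4:-→d5:-→d6:-→d7:-→d8:H1→d9:-→d10:-→d11:-→d12:-→d13:-→d14:-→d15:-→d16:-→d17:-→d18:-→d19:-→d20:-→d21:-→d22:-→d23:-→d24:-→d25:-→d26:-→d27:-→d28:H1  best=H1
  ? 240.81.139.177  path d0:H0→d1:-→d2:-→d3:-→d4:-→d5:-→d6:-→d7:-→d8:H1→d9:-→d10:-→d11:-→d12:-→d13:-→d14:-→d15:-→d16:-→d17:-→d18:-→d19:-→d20:-→d21:-→d22:-→d23:-→d24:-→d25:-→d26:-→d27:-→d28:H1  best=H1
  ? 240.0.62.17  path d0:H0→d1:-→d2:-→d3:-→d4:-→d5:-→d6:-→d7:-→d8:H1→d9:-  best=H1
  + 194.24.63.0/24 (H2) depth=24
  ? 240.2.88.60  path d0:H0→d1:-→d2:-→d3:-→d4:-→d5:-→d6:-→d7:-→d8:H1→d9:-  best=H1
  + 240.81.136.0/21 (H0) depth=21
  + 240.0.0.0/8 (H4) depth=8
  del 0.0.0.0/0 (clear depth 0)
  ? 25.169.125.190  path d0:-  best=no-route
  ? 240.81.139.176  path d0:-→d1:-→d2:-→d3:-→d4:-→d5:-→d6:-→d7:-→d8:H4→d9:-→d10:-→d11:-→d12:-→d13:-→d14:-→d15:-→d16:-→d17:-→d18:-→d19:-→d20:-→d21:H0→d22:-→d23:-→d24:-→d25:-→d26:-→d27:-→d28:H1  best=H1
  + 194.24.0.0/16 (H4) depth=16

== LOOKUPS ==
["H1","H1","H1","H1","H1","H1","H1","H1","no-route","H1"]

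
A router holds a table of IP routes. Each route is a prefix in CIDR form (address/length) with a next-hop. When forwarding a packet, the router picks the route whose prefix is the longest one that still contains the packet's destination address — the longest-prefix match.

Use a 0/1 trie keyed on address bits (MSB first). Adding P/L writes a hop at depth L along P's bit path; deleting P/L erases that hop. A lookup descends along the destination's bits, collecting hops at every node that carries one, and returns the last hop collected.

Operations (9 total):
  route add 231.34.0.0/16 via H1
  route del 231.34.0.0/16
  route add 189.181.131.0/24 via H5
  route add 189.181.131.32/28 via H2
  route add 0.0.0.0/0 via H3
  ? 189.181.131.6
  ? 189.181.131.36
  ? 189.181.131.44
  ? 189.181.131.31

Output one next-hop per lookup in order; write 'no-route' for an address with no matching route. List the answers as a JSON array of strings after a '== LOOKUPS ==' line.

Process each operation:
  add 231.34.0.0/16 -> H1 at depth 16
  - 231.34.0.0/16 clear@16
  add 189.181.131.0/24 -> H5 at depth 24
  add 189.181.131.32/28 -> H2 at depth 28
  add 0.0.0.0/0 -> H3 at depth 0
  ? 189.181.131.6  path d0:H3→d1:-→d2:-→d3:-→d4:-→d5:-→d6:-→d7:-→d8:-→d9:-→d10:-→d11:-→d12:-→d13:-→d14:-→d15:-→d16:-→d17:-→d18:-→d19:-→d20:-→d21:-→d22:-→d23:-→d24:H5→d25:-→d26:-  best=H5
  ? 189.181.131.36  path d0:H3→d1:-→d2:-→d3:-→d4:-→d5:-→d6:-→d7:-→d8:-→d9:-→d10:-→d11:-→d12:-→d13:-→d14:-→d15:-→d16:-→d17:-→d18:-→d19:-→d20:-→d21:-→d22:-→d23:-→d24:H5→d25:-→d26:-→d27:-→d28:H2  best=H2
  ? 189.181.131.44  path d0:H3→d1:-→d2:-→d3:-→d4:-→d5:-→d6:-→d7:-→d8:-→d9:-→d10:-→d11:-→d12:-→d13:-→d14:-→d15:-→d16:-→d17:-→d18:-→d19:-→d20:-→d21:-→d22:-→d23:-→d24:H5→d25:-→d26:-→d27:-→d28:H2  best=H2
  ? 189.181.131.31  path d0:H3→d1:-→d2:-→d3:-→d4:-→d5:-→d6:-→d7:-→d8:-→d9:-→d10:-→d11:-→d12:-→d13:-→d14:-→d15:-→d16:-→d17:-→d18:-→d19:-→d20:-→d21:-→d22:-→d23:-→d24:H5→d25:-→d26:-  best=H5

== LOOKUPS ==
["H5","H2","H2","H5"]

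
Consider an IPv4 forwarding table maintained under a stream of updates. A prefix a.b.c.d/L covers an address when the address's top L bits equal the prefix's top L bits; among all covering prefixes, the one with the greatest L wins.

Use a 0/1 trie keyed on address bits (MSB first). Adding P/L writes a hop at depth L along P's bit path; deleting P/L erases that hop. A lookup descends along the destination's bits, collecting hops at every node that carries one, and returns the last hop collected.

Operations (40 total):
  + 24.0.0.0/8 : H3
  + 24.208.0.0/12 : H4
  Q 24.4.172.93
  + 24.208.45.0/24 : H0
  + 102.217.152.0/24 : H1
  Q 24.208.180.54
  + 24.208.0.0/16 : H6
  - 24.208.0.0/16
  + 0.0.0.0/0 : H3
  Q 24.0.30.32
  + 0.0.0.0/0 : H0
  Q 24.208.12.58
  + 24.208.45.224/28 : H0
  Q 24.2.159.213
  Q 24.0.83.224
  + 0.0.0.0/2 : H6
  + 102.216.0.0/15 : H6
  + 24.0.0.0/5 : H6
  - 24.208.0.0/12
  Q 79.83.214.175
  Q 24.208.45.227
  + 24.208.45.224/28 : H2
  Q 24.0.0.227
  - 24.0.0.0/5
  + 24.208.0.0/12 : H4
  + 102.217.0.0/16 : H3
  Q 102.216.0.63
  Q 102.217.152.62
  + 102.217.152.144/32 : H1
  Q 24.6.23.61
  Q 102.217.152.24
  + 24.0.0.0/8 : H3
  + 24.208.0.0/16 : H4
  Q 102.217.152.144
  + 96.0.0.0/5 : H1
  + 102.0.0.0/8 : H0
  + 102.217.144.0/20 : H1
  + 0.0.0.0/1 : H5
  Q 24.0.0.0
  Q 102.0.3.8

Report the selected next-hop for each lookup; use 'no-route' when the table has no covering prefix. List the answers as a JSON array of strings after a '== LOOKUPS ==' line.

Process each operation:
  + 24.0.0.0/8 (H3) depth=8
  + 24.208.0.0/12 (H4) depth=12
  ? 24.4.172.93  path d0:-→d1:-→d2:-→d3:-→d4:-→d5:-→d6:-→d7:-→d8:H3  best=H3
  + 24.208.45.0/24 (H0) depth=24
  + 102.217.152.0/24 (H1) depth=24
  ? 24.208.180.54  path d0:-→d1:-→d2:-→d3:-→d4:-→d5:-→d6:-→d7:-→d8:H3→d9:-→d10:-→d11:-→d12:H4→d13:-→d14:-→d15:-→d16:-  best=H4
  + 24.208.0.0/16 (H6) depth=16
  - 24.208.0.0/16 clear@16
  + 0.0.0.0/0 (H3) depth=0
  ? 24.0.30.32  path d0:H3→d1:-→d2:-→d3:-→d4:-→d5:-→d6:-→d7:-→d8:H3  best=H3
  + 0.0.0.0/0 (H0) depth=0
  ? 24.208.12.58  path d0:H0→d1:-→d2:-→d3:-→d4:-→d5:-→d6:-→d7:-→d8:H3→d9:-→d10:-→d11:-→d12:H4→d13:-→d14:-→d15:-→d16:-→d17:-→d18:-  best=H4
  + 24.208.45.224/28 (H0) depth=28
  ? 24.2.159.213  path d0:H0→d1:-→d2:-→d3:-→d4:-→d5:-→d6:-→d7:-→d8:H3  best=H3
  ? 24.0.83.224  path d0:H0→d1:-→d2:-→d3:-→d4:-→d5:-→d6:-→d7:-→d8:H3  best=H3
  + 0.0.0.0/2 (H6) depth=2
  + 102.216.0.0/15 (H6) depth=15
  + 24.0.0.0/5 (H6) depth=5
  - 24.208.0.0/12 clear@12
  ? 79.83.214.175  path d0:H0→d1:-→d2:-  best=H0
  ? 24.208.45.227  path d0:H0→d1:-→d2:H6→d3:-→d4:-→d5:H6→d6:-→d7:-→d8:H3→d9:-→d10:-→d11:-→d12:-→d13:-→d14:-→d15:-→d16:-→d17:-→d18:-→d19:-→d20:-→d21:-→d22:-→d23:-→d24:H0→d25:-→d26:-→d27:-→d28:H0  best=H0
  + 24.208.45.224/28 (H2) depth=28
  ? 24.0.0.227  path d0:H0→d1:-→d2:H6→d3:-→d4:-→d5:H6→d6:-→d7:-→d8:H3  best=H3
  - 24.0.0.0/5 clear@5
  + 24.208.0.0/12 (H4) depth=12
  + 102.217.0.0/16 (H3) depth=16
  ? 102.216.0.63  path d0:H0→d1:-→d2:-→d3:-→d4:-→d5:-→d6:-→d7:-→d8:-→d9:-→d10:-→d11:-→d12:-→d13:-→d14:-→d15:H6  best=H6
  ? 102.217.152.62  path d0:H0→d1:-→d2:-→d3:-→d4:-→d5:-→d6:-→d7:-→d8:-→d9:-→d10:-→d11:-→d12:-→d13:-→d14:-→d15:H6→d16:H3→d17:-→d18:-→d19:-→d20:-→d21:-→d22:-→d23:-→d24:H1  best=H1
  + 102.217.152.144/32 (H1) depth=32
  ? 24.6.23.61  path d0:H0→d1:-→d2:H6→d3:-→d4:-→d5:-→d6:-→d7:-→d8:H3  best=H3
  ? 102.217.152.24  path d0:H0→d1:-→d2:-→d3:-→d4:-→d5:-→d6:-→d7:-→d8:-→d9:-→d10:-→d11:-→d12:-→d13:-→d14:-→d15:H6→d16:H3→d17:-→d18:-→d19:-→d20:-→d21:-→d22:-→d23:-→d24:H1  best=H1
  + 24.0.0.0/8 (H3) depth=8
  + 24.208.0.0/16 (H4) depth=16
  ? 102.217.152.144  path d0:H0→d1:-→d2:-→d3:-→d4:-→d5:-→d6:-→d7:-→d8:-→d9:-→d10:-→d11:-→d12:-→d13:-→d14:-→d15:H6→d16:H3→d17:-→d18:-→d19:-→d20:-→d21:-→d22:-→d23:-→d24:H1→d25:-→d26:-→d27:-→d28:-→d29:-→d30:-→d31:-→d32:H1  best=H1
  + 96.0.0.0/5 (H1) depth=5
  + 102.0.0.0/8 (H0) depth=8
  + 102.217.144.0/20 (H1) depth=20
  + 0.0.0.0/1 (H5) depth=1
  ? 24.0.0.0  path d0:H0→d1:H5→d2:H6→d3:-→d4:-→d5:-→d6:-→d7:-→d8:H3  best=H3
  ? 102.0.3.8  path d0:H0→d1:H5→d2:-→d3:-→d4:-→d5:H1→d6:-→d7:-→d8:H0  best=H0

== LOOKUPS ==
["H3","H4","H3","H4","H3","H3","H0","H0","H3","H6","H1","H3","H1","H1","H3","H0"]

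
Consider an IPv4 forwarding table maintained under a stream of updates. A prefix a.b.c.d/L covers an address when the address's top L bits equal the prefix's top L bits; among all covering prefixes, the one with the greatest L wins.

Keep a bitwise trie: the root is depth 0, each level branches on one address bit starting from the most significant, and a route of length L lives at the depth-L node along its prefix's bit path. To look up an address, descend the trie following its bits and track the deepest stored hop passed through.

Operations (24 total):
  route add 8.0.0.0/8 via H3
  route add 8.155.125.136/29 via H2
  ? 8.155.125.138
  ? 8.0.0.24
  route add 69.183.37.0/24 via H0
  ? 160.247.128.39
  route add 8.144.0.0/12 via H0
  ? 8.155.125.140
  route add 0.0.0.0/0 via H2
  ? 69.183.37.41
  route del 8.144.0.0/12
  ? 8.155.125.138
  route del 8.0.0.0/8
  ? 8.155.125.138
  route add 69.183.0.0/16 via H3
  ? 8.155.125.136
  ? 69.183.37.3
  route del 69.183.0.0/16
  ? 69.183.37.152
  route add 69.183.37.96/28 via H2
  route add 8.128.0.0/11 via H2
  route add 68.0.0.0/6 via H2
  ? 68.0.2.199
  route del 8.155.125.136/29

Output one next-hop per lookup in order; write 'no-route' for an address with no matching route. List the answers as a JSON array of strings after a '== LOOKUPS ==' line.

Process each operation:
  add 8.0.0.0/8 -> H3 at depth 8
  add 8.155.125.136/29 -> H2 at depth 29
  Q 8.155.125.138: descend 00001000100110110111110110001 ; hops seen [H3,H2] ; pick H2
  Q 8.0.0.24: descend 00001000 ; hops seen [H3] ; pick H3
  add 69.183.37.0/24 -> H0 at depth 24
  Q 160.247.128.39: descend ε ; hops seen [∅] ; pick no-route
  add 8.144.0.0/12 -> H0 at depth 12
  Q 8.155.125.140: descend 00001000100110110111110110001 ; hops seen [H3,H0,H2] ; pick H2
  add 0.0.0.0/0 -> H2 at depth 0
  Q 69.183.37.41: descend 010001011011011100100101 ; hops seen [H2,H0] ; pick H0
  - 8.144.0.0/12 clear@12
  Q 8.155.125.138: descend 00001000100110110111110110001 ; hops seen [H2,H3,H2] ; pick H2
  - 8.0.0.0/8 clear@8
  Q 8.155.125.138: descend 00001000100110110111110110001 ; hops seen [H2,H2] ; pick H2
  add 69.183.0.0/16 -> H3 at depth 16
  Q 8.155.125.136: descend 00001000100110110111110110001 ; hops seen [H2,H2] ; pick H2
  Q 69.183.37.3: descend 010001011011011100100101 ; hops seen [H2,H3,H0] ; pick H0
  - 69.183.0.0/16 clear@16
  Q 69.183.37.152: descend 010001011011011100100101 ; hops seen [H2,H0] ; pick H0
  add 69.183.37.96/28 -> H2 at depth 28
  add 8.128.0.0/11 -> H2 at depth 11
  add 68.0.0.0/6 -> H2 at depth 6
  Q 68.0.2.199: descend 0100010 ; hops seen [H2,H2] ; pick H2
  - 8.155.125.136/29 clear@29

== LOOKUPS ==
["H2","H3","no-route","H2","H0","H2","H2","H2","H0","H0","H2"]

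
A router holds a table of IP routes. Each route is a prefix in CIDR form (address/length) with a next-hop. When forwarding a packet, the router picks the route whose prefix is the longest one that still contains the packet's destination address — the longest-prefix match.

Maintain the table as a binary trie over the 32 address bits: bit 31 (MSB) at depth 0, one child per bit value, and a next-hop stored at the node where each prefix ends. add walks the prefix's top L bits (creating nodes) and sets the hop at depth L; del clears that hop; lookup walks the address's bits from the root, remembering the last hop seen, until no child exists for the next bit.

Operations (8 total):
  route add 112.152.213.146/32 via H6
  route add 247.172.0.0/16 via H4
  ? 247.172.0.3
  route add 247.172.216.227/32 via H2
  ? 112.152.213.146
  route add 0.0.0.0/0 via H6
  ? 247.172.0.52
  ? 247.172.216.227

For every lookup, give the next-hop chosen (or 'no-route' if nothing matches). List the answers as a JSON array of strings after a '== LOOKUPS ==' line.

Trace:
  add 112.152.213.146/32 -> H6 at depth 32
  add 247.172.0.0/16 -> H4 at depth 16
  Q 247.172.0.3: descend 1111011110101100 ; hops seen [H4] ; pick H4
  add 247.172.216.227/32 -> H2 at depth 32
  Q 112.152.213.146: descend 01110000100110001101010110010010 ; hops seen [H6] ; pick H6
  add 0.0.0.0/0 -> H6 at depth 0
  Q 247.172.0.52: descend 1111011110101100 ; hops seen [H6,H4] ; pick H4
  Q 247.172.216.227: descend 11110111101011001101100011100011 ; hops seen [H6,H4,H2] ; pick H2

== LOOKUPS ==
["H4","H6","H4","H2"]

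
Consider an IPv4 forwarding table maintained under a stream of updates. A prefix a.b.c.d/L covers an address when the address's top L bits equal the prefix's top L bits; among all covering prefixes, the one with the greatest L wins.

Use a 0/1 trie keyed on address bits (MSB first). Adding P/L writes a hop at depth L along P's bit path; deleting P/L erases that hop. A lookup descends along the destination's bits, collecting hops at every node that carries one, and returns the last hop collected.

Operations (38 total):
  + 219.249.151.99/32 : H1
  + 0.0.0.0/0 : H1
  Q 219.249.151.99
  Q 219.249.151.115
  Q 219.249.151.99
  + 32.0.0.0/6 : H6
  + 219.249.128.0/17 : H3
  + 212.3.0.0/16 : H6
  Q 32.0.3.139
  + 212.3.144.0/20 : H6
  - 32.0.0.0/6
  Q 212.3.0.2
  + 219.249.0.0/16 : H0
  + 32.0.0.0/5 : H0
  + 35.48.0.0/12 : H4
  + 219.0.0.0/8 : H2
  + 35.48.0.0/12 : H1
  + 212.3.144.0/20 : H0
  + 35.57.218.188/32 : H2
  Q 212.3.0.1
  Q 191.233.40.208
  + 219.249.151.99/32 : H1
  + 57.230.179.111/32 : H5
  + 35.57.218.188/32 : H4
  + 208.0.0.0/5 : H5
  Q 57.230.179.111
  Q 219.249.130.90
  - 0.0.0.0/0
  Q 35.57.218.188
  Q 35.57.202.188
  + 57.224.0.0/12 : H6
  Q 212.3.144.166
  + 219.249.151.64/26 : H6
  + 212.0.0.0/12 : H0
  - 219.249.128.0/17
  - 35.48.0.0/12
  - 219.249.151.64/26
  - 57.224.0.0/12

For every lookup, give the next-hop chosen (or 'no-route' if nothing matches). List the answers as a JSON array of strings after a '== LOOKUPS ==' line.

Process each operation:
  + 219.249.151.99/32 (H1) depth=32
  + 0.0.0.0/0 (H1) depth=0
  ? 219.249.151.99  path d0:H1→d1:-→d2:-→d3:-→d4:-→d5:-→d6:-→d7:-→d8:-→d9:-→d10:-→d11:-→d12:-→d13:-→d14:-→d15:-→d16:-→d17:-→d18:-→d19:-→d20:-→d21:-→d22:-→d23:-→d24:-→d25:-→d26:-→d27:-→d28:-→d29:-→d30:-→d31:-→d32:H1  best=H1
  ? 219.249.151.115  path d0:H1→d1:-→d2:-→d3:-→d4:-→d5:-→d6:-→d7:-→d8:-→d9:-→d10:-→d11:-→d12:-→d13:-→d14:-→d15:-→d16:-→d17:-→d18:-→d19:-→d20:-→d21:-→d22:-→d23:-→d24:-→d25:-→d26:-→d27:-  best=H1
  ? 219.249.151.99  path d0:H1→d1:-→d2:-→d3:-→d4:-→d5:-→d6:-→d7:-→d8:-→d9:-→d10:-→d11:-→d12:-→d13:-→d14:-→d15:-→d16:-→d17:-→d18:-→d19:-→d20:-→d21:-→d22:-→d23:-→d24:-→d25:-→d26:-→d27:-→d28:-→d29:-→d30:-→d31:-→d32:H1  best=H1
  + 32.0.0.0/6 (H6) depth=6
  + 219.249.128.0/17 (H3) depth=17
  + 212.3.0.0/16 (H6) depth=16
  ? 32.0.3.139  path d0:H1→d1:-→d2:-→d3:-→d4:-→d5:-→d6:H6  best=H6
  + 212.3.144.0/20 (H6) depth=20
  del 32.0.0.0/6 (clear depth 6)
  ? 212.3.0.2  path d0:H1→d1:-→d2:-→d3:-→d4:-→d5:-→d6:-→d7:-→d8:-→d9:-→d10:-→d11:-→d12:-→d13:-→d14:-→d15:-→d16:H6  best=H6
  + 219.249.0.0/16 (H0) depth=16
  + 32.0.0.0/5 (H0) depth=5
  + 35.48.0.0/12 (H4) depth=12
  + 219.0.0.0/8 (H2) depth=8
  + 35.48.0.0/12 (H1) depth=12
  + 212.3.144.0/20 (H0) depth=20
  + 35.57.218.188/32 (H2) depth=32
  ? 212.3.0.1  path d0:H1→d1:-→d2:-→d3:-→d4:-→d5:-→d6:-→d7:-→d8:-→d9:-→d10:-→d11:-→d12:-→d13:-→d14:-→d15:-→d16:H6  best=H6
  ? 191.233.40.208  path d0:H1→d1:-  best=H1
  + 219.249.151.99/32 (H1) depth=32
  + 57.230.179.111/32 (H5) depth=32
  + 35.57.218.188/32 (H4) depth=32
  + 208.0.0.0/5 (H5) depth=5
  ? 57.230.179.111  path d0:H1→d1:-→d2:-→d3:-→d4:-→d5:-→d6:-→d7:-→d8:-→d9:-→d10:-→d11:-→d12:-→d13:-→d14:-→d15:-→d16:-→d17:-→d18:-→d19:-→d20:-→d21:-→d22:-→d23:-→d24:-→d25:-→d26:-→d27:-→d28:-→d29:-→d30:-→d31:-→d32:H5  best=H5
  ? 219.249.130.90  path d0:H1→d1:-→d2:-→d3:-→d4:-→d5:-→d6:-→d7:-→d8:H2→d9:-→d10:-→d11:-→d12:-→d13:-→d14:-→d15:-→d16:H0→d17:H3→d18:-→d19:-  best=H3
  del 0.0.0.0/0 (clear depth 0)
  ? 35.57.218.188  path d0:-→d1:-→d2:-→d3:-→d4:-→d5:H0→d6:-→d7:-→d8:-→d9:-→d10:-→d11:-→d12:H1→d13:-→d14:-→d15:-→d16:-→d17:-→d18:-→d19:-→d20:-→d21:-→d22:-→d23:-→d24:-→d25:-→d26:-→d27:-→d28:-→d29:-→d30:-→d31:-→d32:H4  best=H4
  ? 35.57.202.188  path d0:-→d1:-→d2:-→d3:-→d4:-→d5:H0→d6:-→d7:-→d8:-→d9:-→d10:-→d11:-→d12:H1→d13:-→d14:-→d15:-→d16:-→d17:-→d18:-→d19:-  best=H1
  + 57.224.0.0/12 (H6) depth=12
  ? 212.3.144.166  path d0:-→d1:-→d2:-→d3:-→d4:-→d5:H5→d6:-→d7:-→d8:-→d9:-→d10:-→d11:-→d12:-→d13:-→d14:-→d15:-→d16:H6→d17:-→d18:-→d19:-→d20:H0  best=H0
  + 219.249.151.64/26 (H6) depth=26
  + 212.0.0.0/12 (H0) depth=12
  del 219.249.128.0/17 (clear depth 17)
  del 35.48.0.0/12 (clear depth 12)
  del 219.249.151.64/26 (clear depth 26)
  del 57.224.0.0/12 (clear depth 12)

== LOOKUPS ==
["H1","H1","H1","H6","H6","H6","H1","H5","H3","H4","H1","H0"]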